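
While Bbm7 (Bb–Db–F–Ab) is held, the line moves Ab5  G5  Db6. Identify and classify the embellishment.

G5 is an escape tone.

The harmony at that moment is Bb minor seventh chord (Bb, Db, F, Ab); G5 is not a chord tone.
It is approached by step down from Ab5 and left by leap up to Db6.
Step in, leap out — an escape tone.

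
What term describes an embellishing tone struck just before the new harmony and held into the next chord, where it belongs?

Approach: ahead of the chord change (typically by step), so it is dissonant against the current harmony. Departure: none — the same pitch is restated or held and is a chord tone of the new harmony.
Dissonant first, consonant once the harmony catches up: the note simply arrives early — an anticipation. (The reverse timing, consonant first and dissonant after the change, would be a suspension or retardation.)

Anticipation.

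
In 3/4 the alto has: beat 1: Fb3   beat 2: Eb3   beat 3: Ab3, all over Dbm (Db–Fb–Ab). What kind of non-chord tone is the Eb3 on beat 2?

The harmony at that moment is Db minor triad (Db, Fb, Ab); Eb3 is not a chord tone.
It is approached by step down from Fb3 and left by leap up to Ab3.
Step in, leap out, on a weak beat — an escape tone.

Escape tone.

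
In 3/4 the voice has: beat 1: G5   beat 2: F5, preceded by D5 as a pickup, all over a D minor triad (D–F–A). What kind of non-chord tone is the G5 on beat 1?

Appoggiatura.

The harmony at that moment is D minor triad (D, F, A); G5 is not a chord tone.
It is approached by leap up from D5 and left by step down to F5.
Leap in, step out, metrically accented — an appoggiatura.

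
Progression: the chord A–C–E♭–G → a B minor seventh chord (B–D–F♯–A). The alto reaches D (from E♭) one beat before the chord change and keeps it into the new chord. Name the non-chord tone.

D is an anticipation.

The harmony at that moment is A half-diminished seventh chord (A, C, E♭, G); D is not a chord tone.
It is approached by step down from E♭ and then sustained as the same pitch into the next harmony.
Arriving early and becoming a chord tone when the harmony changes — an anticipation.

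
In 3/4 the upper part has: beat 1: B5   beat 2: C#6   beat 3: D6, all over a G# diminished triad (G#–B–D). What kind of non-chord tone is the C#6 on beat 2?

The harmony at that moment is G# diminished triad (G#, B, D); C#6 is not a chord tone.
It is approached by step up from B5 and left by step up to D6.
Step in, step out in the same direction — a passing tone.

Passing tone.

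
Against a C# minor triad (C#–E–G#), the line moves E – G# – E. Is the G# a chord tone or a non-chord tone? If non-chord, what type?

Chord tone (the fifth of C# minor triad).

C# minor triad contains C#, E, G#; G# is the fifth, so it is a chord tone.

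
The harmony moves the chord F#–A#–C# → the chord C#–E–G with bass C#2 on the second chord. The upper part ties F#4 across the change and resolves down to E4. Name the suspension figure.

At the second chord the bass is C#2. The suspended F#4 lies a fourth above the bass; after resolving down by step to E4, the interval above the bass becomes a third.
Suspension figures are named by those two intervals: 4–3.

4–3 suspension.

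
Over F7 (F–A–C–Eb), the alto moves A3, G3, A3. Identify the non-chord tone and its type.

G3 is a neighbor tone.

The harmony at that moment is F dominant seventh chord (F, A, C, Eb); G3 is not a chord tone.
It is approached by step down from A3 and left by step up to A3.
Step away and step back to the same note — a neighbor tone (lower neighbor).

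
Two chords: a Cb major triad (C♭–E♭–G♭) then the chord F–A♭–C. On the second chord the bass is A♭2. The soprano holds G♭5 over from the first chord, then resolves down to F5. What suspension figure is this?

7–6 suspension.

At the second chord the bass is A♭2. The suspended G♭5 lies a seventh above the bass; after resolving down by step to F5, the interval above the bass becomes a sixth.
Suspension figures are named by those two intervals: 7–6.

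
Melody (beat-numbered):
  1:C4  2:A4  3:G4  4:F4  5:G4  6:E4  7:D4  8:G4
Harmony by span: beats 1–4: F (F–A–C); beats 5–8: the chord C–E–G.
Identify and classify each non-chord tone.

The harmony at that moment is F major triad (F, A, C); G4 is not a chord tone.
It is approached by step down from A4 and left by step down to F4.
Step in, step out in the same direction — a passing tone.
The harmony at that moment is C major triad (C, E, G); D4 is not a chord tone.
It is approached by step down from E4 and left by leap up to G4.
Step in, leap out — an escape tone.

G4 (beat 3) — passing tone; D4 (beat 7) — escape tone.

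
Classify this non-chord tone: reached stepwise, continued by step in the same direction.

Passing tone.

Approach: by step. Departure: by step, continuing in the same direction.
Stepwise on both sides with no change of direction means the note fills in the space between two different chord tones — a passing tone. (Had it turned back to its starting note it would be a neighbor tone instead.)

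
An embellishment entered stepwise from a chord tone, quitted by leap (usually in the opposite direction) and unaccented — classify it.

Approach: by step. Departure: by leap. Metric position: weak.
Step in, leap out, from a weak position — an escape tone (échappée). (It is the mirror image of the appoggiatura, which leaps in and steps out on a strong beat.)

Escape tone.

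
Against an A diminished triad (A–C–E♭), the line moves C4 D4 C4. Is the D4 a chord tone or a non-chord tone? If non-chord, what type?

Non-chord tone — a neighbor tone.

The harmony at that moment is A diminished triad (A, C, E♭); D4 is not a chord tone.
It is approached by step up from C4 and left by step down to C4.
Step away and step back to the same note — a neighbor tone (upper neighbor).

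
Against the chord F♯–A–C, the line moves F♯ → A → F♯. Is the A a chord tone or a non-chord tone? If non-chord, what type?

F# diminished triad contains F♯, A, C; A is the third, so it is a chord tone.

Chord tone (the third of F# diminished triad).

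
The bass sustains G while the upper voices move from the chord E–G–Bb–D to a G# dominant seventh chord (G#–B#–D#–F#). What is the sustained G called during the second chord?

Pedal tone (pedal point).

The harmony at that moment is G# dominant seventh chord (G#, B#, D#, F#); G is not a chord tone.
It is held over (the same pitch as the preceding G) and then sustained as the same pitch into the next harmony.
Sustained through a change of harmony — a pedal tone.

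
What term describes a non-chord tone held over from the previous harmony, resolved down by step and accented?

Approach: by preparation — the pitch is first a chord tone, then held (tied or repeated) while the harmony changes under it. Departure: down by step. Metric position: strong.
A prepared dissonance that resolves downward by step — a suspension. (The same figure resolving upward would be a retardation.)

Suspension.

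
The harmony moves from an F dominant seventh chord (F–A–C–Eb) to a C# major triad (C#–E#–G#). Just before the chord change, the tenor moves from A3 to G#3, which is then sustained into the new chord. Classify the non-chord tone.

The harmony at that moment is F dominant seventh chord (F, A, C, Eb); G#3 is not a chord tone.
It is approached by step down from A3 and then sustained as the same pitch into the next harmony.
Arriving early and becoming a chord tone when the harmony changes — an anticipation.

G#3 is an anticipation.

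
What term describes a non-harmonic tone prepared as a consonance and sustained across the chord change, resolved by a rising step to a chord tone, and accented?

Retardation.

Approach: by preparation — the pitch is first a chord tone, then held (tied or repeated) while the harmony changes under it. Departure: up by step. Metric position: strong.
A prepared dissonance that resolves upward by step — a retardation. (The same figure resolving downward would be a suspension.)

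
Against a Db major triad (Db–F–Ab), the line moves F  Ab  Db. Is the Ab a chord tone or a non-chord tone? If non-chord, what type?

Db major triad contains Db, F, Ab; Ab is the fifth, so it is a chord tone.

Chord tone (the fifth of Db major triad).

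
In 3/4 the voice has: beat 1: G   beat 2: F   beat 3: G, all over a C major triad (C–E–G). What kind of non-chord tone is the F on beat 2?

The harmony at that moment is C major triad (C, E, G); F is not a chord tone.
It is approached by step down from G and left by step up to G.
Step away and step back to the same note — a neighbor tone (lower neighbor).

Lower neighbor tone.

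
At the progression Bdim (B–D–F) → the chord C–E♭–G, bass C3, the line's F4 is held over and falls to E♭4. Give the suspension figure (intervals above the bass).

At the second chord the bass is C3. The suspended F4 lies a fourth above the bass; after resolving down by step to E♭4, the interval above the bass becomes a third.
Suspension figures are named by those two intervals: 4–3.

4–3 suspension.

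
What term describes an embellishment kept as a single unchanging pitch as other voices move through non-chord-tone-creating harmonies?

Approach: none. Departure: none — a single pitch is sustained while the chords change around it, passing through harmonies that do not contain it.
No melodic motion at all; the dissonance is created entirely by the moving harmonies against the stationary note — a pedal tone (pedal point).

Pedal tone.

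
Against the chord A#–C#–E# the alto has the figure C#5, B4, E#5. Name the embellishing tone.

B4 is an escape tone.

The harmony at that moment is A# minor triad (A#, C#, E#); B4 is not a chord tone.
It is approached by step down from C#5 and left by leap up to E#5.
Step in, leap out — an escape tone.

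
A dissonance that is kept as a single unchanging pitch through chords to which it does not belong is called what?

Pedal tone.

Approach: none. Departure: none — a single pitch is sustained while the chords change around it, passing through harmonies that do not contain it.
No melodic motion at all; the dissonance is created entirely by the moving harmonies against the stationary note — a pedal tone (pedal point).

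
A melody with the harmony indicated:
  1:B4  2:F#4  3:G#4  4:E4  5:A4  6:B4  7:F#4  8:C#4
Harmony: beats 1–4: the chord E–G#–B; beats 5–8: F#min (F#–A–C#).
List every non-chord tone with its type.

F#4 (beat 2) — appoggiatura; B4 (beat 6) — escape tone.

The harmony at that moment is E major triad (E, G#, B); F#4 is not a chord tone.
It is approached by leap down from B4 and left by step up to G#4.
Leap in, step out — an appoggiatura.
The harmony at that moment is F# minor triad (F#, A, C#); B4 is not a chord tone.
It is approached by step up from A4 and left by leap down to F#4.
Step in, leap out — an escape tone.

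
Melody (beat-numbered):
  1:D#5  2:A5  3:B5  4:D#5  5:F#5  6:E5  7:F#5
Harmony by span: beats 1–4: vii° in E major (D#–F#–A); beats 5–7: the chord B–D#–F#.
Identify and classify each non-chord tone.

B5 (beat 3) — escape tone; E5 (beat 6) — neighbor tone.

The harmony at that moment is D# diminished triad (D#, F#, A); B5 is not a chord tone.
It is approached by step up from A5 and left by leap down to D#5.
Step in, leap out — an escape tone.
The harmony at that moment is B major triad (B, D#, F#); E5 is not a chord tone.
It is approached by step down from F#5 and left by step up to F#5.
Step away and step back to the same note — a neighbor tone (lower neighbor).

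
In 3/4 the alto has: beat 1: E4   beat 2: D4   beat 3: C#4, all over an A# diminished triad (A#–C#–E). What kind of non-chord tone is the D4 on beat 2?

The harmony at that moment is A# diminished triad (A#, C#, E); D4 is not a chord tone.
It is approached by step down from E4 and left by step down to C#4.
Step in, step out in the same direction — a passing tone.

Passing tone.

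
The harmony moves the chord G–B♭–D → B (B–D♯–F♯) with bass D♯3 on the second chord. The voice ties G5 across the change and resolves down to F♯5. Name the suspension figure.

At the second chord the bass is D♯3. The suspended G5 lies a fourth above the bass; after resolving down by step to F♯5, the interval above the bass becomes a third.
Suspension figures are named by those two intervals: 4–3.

4–3 suspension.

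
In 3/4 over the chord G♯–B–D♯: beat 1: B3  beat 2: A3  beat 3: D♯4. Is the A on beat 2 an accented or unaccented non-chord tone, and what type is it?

The harmony at that moment is G♯ minor triad (G♯, B, D♯); A3 is not a chord tone.
It is approached by step down from B3 and left by leap up to D♯4.
Step in, leap out — an escape tone.
It falls on a weak beat, so it is unaccented.

Unaccented escape tone.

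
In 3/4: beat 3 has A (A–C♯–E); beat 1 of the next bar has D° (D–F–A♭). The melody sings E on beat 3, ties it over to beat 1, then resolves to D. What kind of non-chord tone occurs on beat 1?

The harmony at that moment is D diminished triad (D, F, A♭); E is not a chord tone.
It is held over (the same pitch as the preceding E) and left by step down to D.
Held over from the previous chord and resolving down by step — a suspension.

Suspension.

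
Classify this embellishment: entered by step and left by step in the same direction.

Approach: by step. Departure: by step, continuing in the same direction.
Stepwise on both sides with no change of direction means the note fills in the space between two different chord tones — a passing tone. (Had it turned back to its starting note it would be a neighbor tone instead.)

Passing tone.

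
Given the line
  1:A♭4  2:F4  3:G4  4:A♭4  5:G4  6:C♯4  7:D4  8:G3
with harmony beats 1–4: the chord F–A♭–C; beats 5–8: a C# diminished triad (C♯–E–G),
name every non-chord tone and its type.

G4 (beat 3) — passing tone; D4 (beat 7) — escape tone.

The harmony at that moment is F minor triad (F, A♭, C); G4 is not a chord tone.
It is approached by step up from F4 and left by step up to A♭4.
Step in, step out in the same direction — a passing tone.
The harmony at that moment is C♯ diminished triad (C♯, E, G); D4 is not a chord tone.
It is approached by step up from C♯4 and left by leap down to G3.
Step in, leap out — an escape tone.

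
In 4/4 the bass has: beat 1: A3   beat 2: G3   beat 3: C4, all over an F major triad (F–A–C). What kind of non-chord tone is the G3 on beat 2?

Escape tone.

The harmony at that moment is F major triad (F, A, C); G3 is not a chord tone.
It is approached by step down from A3 and left by leap up to C4.
Step in, leap out, on a weak beat — an escape tone.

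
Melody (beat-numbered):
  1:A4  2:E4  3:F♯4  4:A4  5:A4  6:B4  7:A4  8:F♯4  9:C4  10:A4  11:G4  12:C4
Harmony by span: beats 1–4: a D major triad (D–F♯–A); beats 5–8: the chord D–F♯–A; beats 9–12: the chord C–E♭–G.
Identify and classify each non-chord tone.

The harmony at that moment is D major triad (D, F♯, A); E4 is not a chord tone.
It is approached by leap down from A4 and left by step up to F♯4.
Leap in, step out — an appoggiatura.
The harmony at that moment is D major triad (D, F♯, A); B4 is not a chord tone.
It is approached by step up from A4 and left by step down to A4.
Step away and step back to the same note — a neighbor tone (upper neighbor).
The harmony at that moment is C minor triad (C, E♭, G); A4 is not a chord tone.
It is approached by leap up from C4 and left by step down to G4.
Leap in, step out — an appoggiatura.

E4 (beat 2) — appoggiatura; B4 (beat 6) — neighbor tone; A4 (beat 10) — appoggiatura.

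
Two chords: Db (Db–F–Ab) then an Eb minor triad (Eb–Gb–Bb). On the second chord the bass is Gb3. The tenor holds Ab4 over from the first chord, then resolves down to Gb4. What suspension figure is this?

9–8 suspension.

At the second chord the bass is Gb3. The suspended Ab4 lies a ninth above the bass; after resolving down by step to Gb4, the interval above the bass becomes an octave.
Suspension figures are named by those two intervals: 9–8.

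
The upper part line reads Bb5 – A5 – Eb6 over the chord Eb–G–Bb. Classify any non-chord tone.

The harmony at that moment is Eb major triad (Eb, G, Bb); A5 is not a chord tone.
It is approached by step down from Bb5 and left by leap up to Eb6.
Step in, leap out — an escape tone.

A5 is an escape tone.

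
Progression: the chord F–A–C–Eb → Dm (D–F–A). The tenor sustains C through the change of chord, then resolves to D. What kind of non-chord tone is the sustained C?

The harmony at that moment is D minor triad (D, F, A); C is not a chord tone.
It is held over (the same pitch as the preceding C) and left by step up to D.
Held over from the previous chord and resolving up by step — a retardation.

C is a retardation.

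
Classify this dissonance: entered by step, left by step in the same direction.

Passing tone.

Approach: by step. Departure: by step, continuing in the same direction.
Stepwise on both sides with no change of direction means the note fills in the space between two different chord tones — a passing tone. (Had it turned back to its starting note it would be a neighbor tone instead.)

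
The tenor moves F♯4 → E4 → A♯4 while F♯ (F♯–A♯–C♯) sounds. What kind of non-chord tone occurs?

The harmony at that moment is F♯ major triad (F♯, A♯, C♯); E4 is not a chord tone.
It is approached by step down from F♯4 and left by leap up to A♯4.
Step in, leap out — an escape tone.

E4 is an escape tone.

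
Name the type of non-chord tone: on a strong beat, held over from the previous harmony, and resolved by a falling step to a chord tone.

Suspension.

Approach: by preparation — the pitch is first a chord tone, then held (tied or repeated) while the harmony changes under it. Departure: down by step. Metric position: strong.
A prepared dissonance that resolves downward by step — a suspension. (The same figure resolving upward would be a retardation.)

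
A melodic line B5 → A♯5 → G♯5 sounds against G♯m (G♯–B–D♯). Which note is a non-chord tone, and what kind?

The harmony at that moment is G♯ minor triad (G♯, B, D♯); A♯5 is not a chord tone.
It is approached by step down from B5 and left by step down to G♯5.
Step in, step out in the same direction — a passing tone.

A♯5 is a passing tone.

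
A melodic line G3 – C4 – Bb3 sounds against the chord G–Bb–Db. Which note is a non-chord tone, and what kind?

The harmony at that moment is G diminished triad (G, Bb, Db); C4 is not a chord tone.
It is approached by leap up from G3 and left by step down to Bb3.
Leap in, step out — an appoggiatura.

C4 is an appoggiatura.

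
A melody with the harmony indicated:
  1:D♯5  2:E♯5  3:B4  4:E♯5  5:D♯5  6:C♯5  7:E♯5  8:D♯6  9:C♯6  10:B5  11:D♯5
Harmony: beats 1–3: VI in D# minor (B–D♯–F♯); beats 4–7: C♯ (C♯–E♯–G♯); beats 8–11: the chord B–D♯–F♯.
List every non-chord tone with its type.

E♯5 (beat 2) — escape tone; D♯5 (beat 5) — passing tone; C♯6 (beat 9) — passing tone.

The harmony at that moment is B major triad (B, D♯, F♯); E♯5 is not a chord tone.
It is approached by step up from D♯5 and left by leap down to B4.
Step in, leap out — an escape tone.
The harmony at that moment is C♯ major triad (C♯, E♯, G♯); D♯5 is not a chord tone.
It is approached by step down from E♯5 and left by step down to C♯5.
Step in, step out in the same direction — a passing tone.
The harmony at that moment is B major triad (B, D♯, F♯); C♯6 is not a chord tone.
It is approached by step down from D♯6 and left by step down to B5.
Step in, step out in the same direction — a passing tone.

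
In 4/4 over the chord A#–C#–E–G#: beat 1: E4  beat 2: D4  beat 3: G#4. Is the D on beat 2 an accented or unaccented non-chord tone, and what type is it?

Unaccented escape tone.

The harmony at that moment is A# half-diminished seventh chord (A#, C#, E, G#); D4 is not a chord tone.
It is approached by step down from E4 and left by leap up to G#4.
Step in, leap out — an escape tone.
It falls on a weak beat, so it is unaccented.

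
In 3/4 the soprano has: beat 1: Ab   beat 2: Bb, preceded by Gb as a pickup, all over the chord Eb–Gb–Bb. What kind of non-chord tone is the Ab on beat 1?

The harmony at that moment is Eb minor triad (Eb, Gb, Bb); Ab is not a chord tone.
It is approached by step up from Gb and left by step up to Bb.
Step in, step out in the same direction — a passing tone.

Passing tone.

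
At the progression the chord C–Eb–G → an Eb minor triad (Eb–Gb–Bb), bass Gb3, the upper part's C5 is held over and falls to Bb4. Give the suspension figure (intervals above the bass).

At the second chord the bass is Gb3. The suspended C5 lies a fourth above the bass; after resolving down by step to Bb4, the interval above the bass becomes a third.
Suspension figures are named by those two intervals: 4–3.

4–3 suspension.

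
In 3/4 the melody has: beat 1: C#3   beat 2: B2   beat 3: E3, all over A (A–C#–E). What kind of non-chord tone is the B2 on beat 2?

Escape tone.

The harmony at that moment is A major triad (A, C#, E); B2 is not a chord tone.
It is approached by step down from C#3 and left by leap up to E3.
Step in, leap out, on a weak beat — an escape tone.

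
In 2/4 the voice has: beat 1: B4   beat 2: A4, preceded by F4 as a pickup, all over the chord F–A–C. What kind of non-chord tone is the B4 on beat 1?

Appoggiatura.

The harmony at that moment is F major triad (F, A, C); B4 is not a chord tone.
It is approached by leap up from F4 and left by step down to A4.
Leap in, step out, metrically accented — an appoggiatura.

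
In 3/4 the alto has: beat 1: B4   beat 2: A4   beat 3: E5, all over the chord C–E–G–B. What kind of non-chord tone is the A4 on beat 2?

The harmony at that moment is C major seventh chord (C, E, G, B); A4 is not a chord tone.
It is approached by step down from B4 and left by leap up to E5.
Step in, leap out, on a weak beat — an escape tone.

Escape tone.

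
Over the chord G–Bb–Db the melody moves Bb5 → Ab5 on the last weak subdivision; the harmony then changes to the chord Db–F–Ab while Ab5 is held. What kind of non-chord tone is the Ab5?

The harmony at that moment is G diminished triad (G, Bb, Db); Ab5 is not a chord tone.
It is approached by step down from Bb5 and then sustained as the same pitch into the next harmony.
Arriving early and becoming a chord tone when the harmony changes — an anticipation.

Ab5 is an anticipation.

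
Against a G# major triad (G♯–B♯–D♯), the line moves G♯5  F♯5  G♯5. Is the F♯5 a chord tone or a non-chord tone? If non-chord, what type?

The harmony at that moment is G♯ major triad (G♯, B♯, D♯); F♯5 is not a chord tone.
It is approached by step down from G♯5 and left by step up to G♯5.
Step away and step back to the same note — a neighbor tone (lower neighbor).

Non-chord tone — a neighbor tone.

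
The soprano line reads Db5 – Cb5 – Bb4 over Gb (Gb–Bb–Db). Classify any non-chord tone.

Cb5 is a passing tone.

The harmony at that moment is Gb major triad (Gb, Bb, Db); Cb5 is not a chord tone.
It is approached by step down from Db5 and left by step down to Bb4.
Step in, step out in the same direction — a passing tone.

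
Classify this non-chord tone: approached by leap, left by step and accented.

Approach: by leap. Departure: by step. Metric position: strong.
Leap in, step out, in a metrically strong position — an appoggiatura. (It is the mirror image of the escape tone, which steps in and leaps out from a weak position.)

Appoggiatura.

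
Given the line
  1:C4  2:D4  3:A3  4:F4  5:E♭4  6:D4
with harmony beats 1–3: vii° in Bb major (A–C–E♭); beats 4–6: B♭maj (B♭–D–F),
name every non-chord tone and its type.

D4 (beat 2) — escape tone; E♭4 (beat 5) — passing tone.

The harmony at that moment is A diminished triad (A, C, E♭); D4 is not a chord tone.
It is approached by step up from C4 and left by leap down to A3.
Step in, leap out — an escape tone.
The harmony at that moment is B♭ major triad (B♭, D, F); E♭4 is not a chord tone.
It is approached by step down from F4 and left by step down to D4.
Step in, step out in the same direction — a passing tone.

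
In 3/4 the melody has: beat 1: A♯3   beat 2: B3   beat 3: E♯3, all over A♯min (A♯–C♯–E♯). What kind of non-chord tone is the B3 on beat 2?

Escape tone.

The harmony at that moment is A♯ minor triad (A♯, C♯, E♯); B3 is not a chord tone.
It is approached by step up from A♯3 and left by leap down to E♯3.
Step in, leap out, on a weak beat — an escape tone.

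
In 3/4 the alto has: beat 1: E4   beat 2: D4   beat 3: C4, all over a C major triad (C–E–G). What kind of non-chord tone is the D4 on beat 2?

Passing tone.

The harmony at that moment is C major triad (C, E, G); D4 is not a chord tone.
It is approached by step down from E4 and left by step down to C4.
Step in, step out in the same direction — a passing tone.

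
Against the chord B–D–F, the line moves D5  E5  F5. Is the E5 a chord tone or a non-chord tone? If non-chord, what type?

Non-chord tone — a passing tone.

The harmony at that moment is B diminished triad (B, D, F); E5 is not a chord tone.
It is approached by step up from D5 and left by step up to F5.
Step in, step out in the same direction — a passing tone.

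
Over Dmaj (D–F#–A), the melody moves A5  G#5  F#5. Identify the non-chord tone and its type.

G#5 is a passing tone.

The harmony at that moment is D major triad (D, F#, A); G#5 is not a chord tone.
It is approached by step down from A5 and left by step down to F#5.
Step in, step out in the same direction — a passing tone.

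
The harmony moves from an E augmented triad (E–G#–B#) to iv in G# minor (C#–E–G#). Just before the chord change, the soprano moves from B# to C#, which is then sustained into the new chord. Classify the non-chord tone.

The harmony at that moment is E augmented triad (E, G#, B#); C# is not a chord tone.
It is approached by step up from B# and then sustained as the same pitch into the next harmony.
Arriving early and becoming a chord tone when the harmony changes — an anticipation.

C# is an anticipation.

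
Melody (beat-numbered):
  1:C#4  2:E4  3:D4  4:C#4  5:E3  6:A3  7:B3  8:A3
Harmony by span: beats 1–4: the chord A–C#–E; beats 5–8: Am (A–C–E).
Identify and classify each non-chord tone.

The harmony at that moment is A major triad (A, C#, E); D4 is not a chord tone.
It is approached by step down from E4 and left by step down to C#4.
Step in, step out in the same direction — a passing tone.
The harmony at that moment is A minor triad (A, C, E); B3 is not a chord tone.
It is approached by step up from A3 and left by step down to A3.
Step away and step back to the same note — a neighbor tone (upper neighbor).

D4 (beat 3) — passing tone; B3 (beat 7) — neighbor tone.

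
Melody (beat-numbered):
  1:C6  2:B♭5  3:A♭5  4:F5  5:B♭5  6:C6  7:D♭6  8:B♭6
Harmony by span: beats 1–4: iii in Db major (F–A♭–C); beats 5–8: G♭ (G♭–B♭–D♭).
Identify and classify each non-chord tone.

The harmony at that moment is F minor triad (F, A♭, C); B♭5 is not a chord tone.
It is approached by step down from C6 and left by step down to A♭5.
Step in, step out in the same direction — a passing tone.
The harmony at that moment is G♭ major triad (G♭, B♭, D♭); C6 is not a chord tone.
It is approached by step up from B♭5 and left by step up to D♭6.
Step in, step out in the same direction — a passing tone.

B♭5 (beat 2) — passing tone; C6 (beat 6) — passing tone.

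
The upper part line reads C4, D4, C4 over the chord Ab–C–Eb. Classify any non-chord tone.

D4 is a neighbor tone.

The harmony at that moment is Ab major triad (Ab, C, Eb); D4 is not a chord tone.
It is approached by step up from C4 and left by step down to C4.
Step away and step back to the same note — a neighbor tone (upper neighbor).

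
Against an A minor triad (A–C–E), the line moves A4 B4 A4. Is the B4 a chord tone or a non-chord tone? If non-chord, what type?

Non-chord tone — a neighbor tone.

The harmony at that moment is A minor triad (A, C, E); B4 is not a chord tone.
It is approached by step up from A4 and left by step down to A4.
Step away and step back to the same note — a neighbor tone (upper neighbor).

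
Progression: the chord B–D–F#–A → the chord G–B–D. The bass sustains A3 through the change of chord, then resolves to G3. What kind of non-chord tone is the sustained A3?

The harmony at that moment is G major triad (G, B, D); A3 is not a chord tone.
It is held over (the same pitch as the preceding A3) and left by step down to G3.
Held over from the previous chord and resolving down by step — a suspension.

A3 is a suspension.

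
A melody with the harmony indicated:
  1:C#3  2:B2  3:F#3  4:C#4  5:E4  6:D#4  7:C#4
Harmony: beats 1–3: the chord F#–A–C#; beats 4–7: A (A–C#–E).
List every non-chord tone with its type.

The harmony at that moment is F# minor triad (F#, A, C#); B2 is not a chord tone.
It is approached by step down from C#3 and left by leap up to F#3.
Step in, leap out — an escape tone.
The harmony at that moment is A major triad (A, C#, E); D#4 is not a chord tone.
It is approached by step down from E4 and left by step down to C#4.
Step in, step out in the same direction — a passing tone.

B2 (beat 2) — escape tone; D#4 (beat 6) — passing tone.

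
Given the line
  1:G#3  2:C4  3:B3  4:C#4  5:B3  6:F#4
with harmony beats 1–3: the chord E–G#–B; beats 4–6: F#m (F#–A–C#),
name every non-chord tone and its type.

C4 (beat 2) — appoggiatura; B3 (beat 5) — escape tone.

The harmony at that moment is E major triad (E, G#, B); C4 is not a chord tone.
It is approached by leap up from G#3 and left by step down to B3.
Leap in, step out — an appoggiatura.
The harmony at that moment is F# minor triad (F#, A, C#); B3 is not a chord tone.
It is approached by step down from C#4 and left by leap up to F#4.
Step in, leap out — an escape tone.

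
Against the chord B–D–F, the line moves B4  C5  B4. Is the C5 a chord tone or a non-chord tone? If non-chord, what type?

The harmony at that moment is B diminished triad (B, D, F); C5 is not a chord tone.
It is approached by step up from B4 and left by step down to B4.
Step away and step back to the same note — a neighbor tone (upper neighbor).

Non-chord tone — a neighbor tone.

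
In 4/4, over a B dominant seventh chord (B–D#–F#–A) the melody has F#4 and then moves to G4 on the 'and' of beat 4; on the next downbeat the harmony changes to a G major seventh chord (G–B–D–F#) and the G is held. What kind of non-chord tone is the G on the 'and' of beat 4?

The harmony at that moment is B dominant seventh chord (B, D#, F#, A); G4 is not a chord tone.
It is approached by step up from F#4 and then sustained as the same pitch into the next harmony.
Arriving early and becoming a chord tone when the harmony changes — an anticipation.

Anticipation.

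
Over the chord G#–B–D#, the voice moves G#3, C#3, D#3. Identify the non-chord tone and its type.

The harmony at that moment is G# minor triad (G#, B, D#); C#3 is not a chord tone.
It is approached by leap down from G#3 and left by step up to D#3.
Leap in, step out — an appoggiatura.

C#3 is an appoggiatura.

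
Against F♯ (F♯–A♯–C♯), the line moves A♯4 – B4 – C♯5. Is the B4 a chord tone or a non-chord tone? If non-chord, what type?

Non-chord tone — a passing tone.

The harmony at that moment is F♯ major triad (F♯, A♯, C♯); B4 is not a chord tone.
It is approached by step up from A♯4 and left by step up to C♯5.
Step in, step out in the same direction — a passing tone.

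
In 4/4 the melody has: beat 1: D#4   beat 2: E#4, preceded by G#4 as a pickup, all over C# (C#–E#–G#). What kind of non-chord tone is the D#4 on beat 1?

Appoggiatura.

The harmony at that moment is C# major triad (C#, E#, G#); D#4 is not a chord tone.
It is approached by leap down from G#4 and left by step up to E#4.
Leap in, step out, metrically accented — an appoggiatura.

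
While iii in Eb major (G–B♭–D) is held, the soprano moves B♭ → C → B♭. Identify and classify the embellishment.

C is a neighbor tone.

The harmony at that moment is G minor triad (G, B♭, D); C is not a chord tone.
It is approached by step up from B♭ and left by step down to B♭.
Step away and step back to the same note — a neighbor tone (upper neighbor).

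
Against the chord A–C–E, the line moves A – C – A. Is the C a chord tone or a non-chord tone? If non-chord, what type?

A minor triad contains A, C, E; C is the third, so it is a chord tone.

Chord tone (the third of A minor triad).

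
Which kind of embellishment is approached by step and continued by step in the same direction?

Approach: by step. Departure: by step, continuing in the same direction.
Stepwise on both sides with no change of direction means the note fills in the space between two different chord tones — a passing tone. (Had it turned back to its starting note it would be a neighbor tone instead.)

Passing tone.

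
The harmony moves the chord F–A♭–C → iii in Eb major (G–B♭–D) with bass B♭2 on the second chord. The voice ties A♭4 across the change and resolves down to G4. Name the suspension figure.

7–6 suspension.

At the second chord the bass is B♭2. The suspended A♭4 lies a seventh above the bass; after resolving down by step to G4, the interval above the bass becomes a sixth.
Suspension figures are named by those two intervals: 7–6.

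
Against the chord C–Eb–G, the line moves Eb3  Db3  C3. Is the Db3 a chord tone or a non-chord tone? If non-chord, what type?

The harmony at that moment is C minor triad (C, Eb, G); Db3 is not a chord tone.
It is approached by step down from Eb3 and left by step down to C3.
Step in, step out in the same direction — a passing tone.

Non-chord tone — a passing tone.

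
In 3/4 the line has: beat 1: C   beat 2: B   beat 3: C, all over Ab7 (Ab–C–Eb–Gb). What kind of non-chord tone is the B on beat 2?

The harmony at that moment is Ab dominant seventh chord (Ab, C, Eb, Gb); B is not a chord tone.
It is approached by step down from C and left by step up to C.
Step away and step back to the same note — a neighbor tone (lower neighbor).

Lower neighbor tone.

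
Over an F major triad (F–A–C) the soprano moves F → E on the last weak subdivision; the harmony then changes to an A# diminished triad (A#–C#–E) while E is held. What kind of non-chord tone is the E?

E is an anticipation.

The harmony at that moment is F major triad (F, A, C); E is not a chord tone.
It is approached by step down from F and then sustained as the same pitch into the next harmony.
Arriving early and becoming a chord tone when the harmony changes — an anticipation.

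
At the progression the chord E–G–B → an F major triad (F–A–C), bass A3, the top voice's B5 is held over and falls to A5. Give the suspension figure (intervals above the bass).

At the second chord the bass is A3. The suspended B5 lies a ninth above the bass; after resolving down by step to A5, the interval above the bass becomes an octave.
Suspension figures are named by those two intervals: 9–8.

9–8 suspension.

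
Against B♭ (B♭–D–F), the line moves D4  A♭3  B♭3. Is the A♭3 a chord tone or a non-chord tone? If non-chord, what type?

Non-chord tone — an appoggiatura.

The harmony at that moment is B♭ major triad (B♭, D, F); A♭3 is not a chord tone.
It is approached by leap down from D4 and left by step up to B♭3.
Leap in, step out — an appoggiatura.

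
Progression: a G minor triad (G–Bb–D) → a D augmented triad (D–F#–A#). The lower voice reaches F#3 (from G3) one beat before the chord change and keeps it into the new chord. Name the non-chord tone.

F#3 is an anticipation.

The harmony at that moment is G minor triad (G, Bb, D); F#3 is not a chord tone.
It is approached by step down from G3 and then sustained as the same pitch into the next harmony.
Arriving early and becoming a chord tone when the harmony changes — an anticipation.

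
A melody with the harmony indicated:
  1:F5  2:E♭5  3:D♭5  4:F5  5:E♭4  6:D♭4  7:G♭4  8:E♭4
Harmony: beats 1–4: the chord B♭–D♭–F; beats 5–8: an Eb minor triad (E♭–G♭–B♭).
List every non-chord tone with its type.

The harmony at that moment is B♭ minor triad (B♭, D♭, F); E♭5 is not a chord tone.
It is approached by step down from F5 and left by step down to D♭5.
Step in, step out in the same direction — a passing tone.
The harmony at that moment is E♭ minor triad (E♭, G♭, B♭); D♭4 is not a chord tone.
It is approached by step down from E♭4 and left by leap up to G♭4.
Step in, leap out — an escape tone.

E♭5 (beat 2) — passing tone; D♭4 (beat 6) — escape tone.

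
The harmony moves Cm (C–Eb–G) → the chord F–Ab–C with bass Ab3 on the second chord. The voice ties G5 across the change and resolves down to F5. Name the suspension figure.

7–6 suspension.

At the second chord the bass is Ab3. The suspended G5 lies a seventh above the bass; after resolving down by step to F5, the interval above the bass becomes a sixth.
Suspension figures are named by those two intervals: 7–6.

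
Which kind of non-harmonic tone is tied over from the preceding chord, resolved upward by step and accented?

Approach: by preparation — the pitch is first a chord tone, then held (tied or repeated) while the harmony changes under it. Departure: up by step. Metric position: strong.
A prepared dissonance that resolves upward by step — a retardation. (The same figure resolving downward would be a suspension.)

Retardation.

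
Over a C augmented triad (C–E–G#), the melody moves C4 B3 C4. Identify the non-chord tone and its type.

B3 is a neighbor tone.

The harmony at that moment is C augmented triad (C, E, G#); B3 is not a chord tone.
It is approached by step down from C4 and left by step up to C4.
Step away and step back to the same note — a neighbor tone (lower neighbor).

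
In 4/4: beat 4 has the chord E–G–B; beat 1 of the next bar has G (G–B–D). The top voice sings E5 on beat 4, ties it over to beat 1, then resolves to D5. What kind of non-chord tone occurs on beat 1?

Suspension.

The harmony at that moment is G major triad (G, B, D); E5 is not a chord tone.
It is held over (the same pitch as the preceding E5) and left by step down to D5.
Held over from the previous chord and resolving down by step — a suspension.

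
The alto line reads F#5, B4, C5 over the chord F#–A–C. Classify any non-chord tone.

B4 is an appoggiatura.

The harmony at that moment is F# diminished triad (F#, A, C); B4 is not a chord tone.
It is approached by leap down from F#5 and left by step up to C5.
Leap in, step out — an appoggiatura.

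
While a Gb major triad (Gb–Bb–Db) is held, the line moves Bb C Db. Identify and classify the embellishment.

The harmony at that moment is Gb major triad (Gb, Bb, Db); C is not a chord tone.
It is approached by step up from Bb and left by step up to Db.
Step in, step out in the same direction — a passing tone.

C is a passing tone.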